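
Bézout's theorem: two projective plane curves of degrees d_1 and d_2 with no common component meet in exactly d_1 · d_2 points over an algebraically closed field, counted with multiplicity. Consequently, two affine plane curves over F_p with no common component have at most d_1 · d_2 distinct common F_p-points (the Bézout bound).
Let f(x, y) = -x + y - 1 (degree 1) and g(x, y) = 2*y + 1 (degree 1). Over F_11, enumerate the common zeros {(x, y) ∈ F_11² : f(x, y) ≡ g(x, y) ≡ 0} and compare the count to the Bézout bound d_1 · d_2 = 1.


Common zeros: {(4, 5)}; count = 1; Bézout bound = 1.

deg(f) = 1, deg(g) = 1, so Bézout bound = 1.
Scan x ∈ F_11. For each x, list the y ∈ F_11 with f(x, y) ≡ 0 and those with g(x, y) ≡ 0 (mod 11); the common zeros in that column are the intersection.
  x = 0: f ≡ 0 at y ∈ {1}; g ≡ 0 at y ∈ {5}; common: ∅.
  x = 1: f ≡ 0 at y ∈ {2}; g ≡ 0 at y ∈ {5}; common: ∅.
  x = 2: f ≡ 0 at y ∈ {3}; g ≡ 0 at y ∈ {5}; common: ∅.
  x = 3: f ≡ 0 at y ∈ {4}; g ≡ 0 at y ∈ {5}; common: ∅.
  x = 4: f ≡ 0 at y ∈ {5}; g ≡ 0 at y ∈ {5}; common: {5}.
  x = 5: f ≡ 0 at y ∈ {6}; g ≡ 0 at y ∈ {5}; common: ∅.
  x = 6: f ≡ 0 at y ∈ {7}; g ≡ 0 at y ∈ {5}; common: ∅.
  x = 7: f ≡ 0 at y ∈ {8}; g ≡ 0 at y ∈ {5}; common: ∅.
  x = 8: f ≡ 0 at y ∈ {9}; g ≡ 0 at y ∈ {5}; common: ∅.
  x = 9: f ≡ 0 at y ∈ {10}; g ≡ 0 at y ∈ {5}; common: ∅.
  x = 10: f ≡ 0 at y ∈ {0}; g ≡ 0 at y ∈ {5}; common: ∅.
Collecting: common zeros = {(4, 5)}, so the count is 1.
Comparison with the Bézout bound: 1 ≤ 1 = deg(f)·deg(g), as expected for curves with no common component (the bound is attained).


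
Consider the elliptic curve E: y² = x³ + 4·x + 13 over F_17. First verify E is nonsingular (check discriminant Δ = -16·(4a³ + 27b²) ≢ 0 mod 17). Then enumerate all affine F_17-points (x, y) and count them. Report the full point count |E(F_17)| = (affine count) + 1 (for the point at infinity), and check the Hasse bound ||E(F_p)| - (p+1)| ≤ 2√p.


Affine points = {(0, 8), (0, 9), (1, 1), (1, 16), (3, 1), (3, 16), (4, 5), (4, 12), (6, 7), (6, 10), (8, 8), (8, 9), (9, 8), (9, 9), (10, 4), (10, 13), (12, 2), (12, 15), (13, 1), (13, 16), (14, 5), (14, 12), (16, 5), (16, 12)}; affine count = 24; |E(F_17)| = 25.

Discriminant check: Δ ∝ 4a³ + 27b² = 4·4³ + 27·13² = 4·64 + 27·169 ≡ 8 (mod 17). Nonzero ⇒ E is nonsingular.
For each x ∈ F_17, compute rhs = x³ + 4·x + 13 mod 17, then count y ∈ F_17 with y² ≡ rhs.
  x = 0: rhs = 13, matching y values: 8, 9 (2 points).
  x = 1: rhs = 1, matching y values: 1, 16 (2 points).
  x = 2: rhs = 12, matching y values: none (0 points).
  x = 3: rhs = 1, matching y values: 1, 16 (2 points).
  x = 4: rhs = 8, matching y values: 5, 12 (2 points).
  x = 5: rhs = 5, matching y values: none (0 points).
  x = 6: rhs = 15, matching y values: 7, 10 (2 points).
  x = 7: rhs = 10, matching y values: none (0 points).
  x = 8: rhs = 13, matching y values: 8, 9 (2 points).
  x = 9: rhs = 13, matching y values: 8, 9 (2 points).
  x = 10: rhs = 16, matching y values: 4, 13 (2 points).
  x = 11: rhs = 11, matching y values: none (0 points).
  x = 12: rhs = 4, matching y values: 2, 15 (2 points).
  x = 13: rhs = 1, matching y values: 1, 16 (2 points).
  x = 14: rhs = 8, matching y values: 5, 12 (2 points).
  x = 15: rhs = 14, matching y values: none (0 points).
  x = 16: rhs = 8, matching y values: 5, 12 (2 points).
Total affine count: 24.
Full point count |E(F_17)| = 24 + 1 = 25.
Hasse bound: |25 − (17+1)| = |7| = 7 ≤ 2√17 ≈ 8.2462 ✓.


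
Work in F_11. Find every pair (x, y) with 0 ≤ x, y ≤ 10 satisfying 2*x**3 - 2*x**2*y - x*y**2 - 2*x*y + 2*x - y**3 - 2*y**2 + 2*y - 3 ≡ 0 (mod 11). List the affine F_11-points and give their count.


Affine F_11-points: {(0, 8), (1, 5), (4, 1), (4, 7), (4, 8), (9, 9), (10, 7)}; count = 7.

For each of the 121 pairs (x, y) ∈ F_11², evaluate f(x, y) mod 11. Record the zeros.
  x = 0: [0↦8, 1↦7, 2↦7, 3↦2, 4↦8, 5↦8, 6↦7, 7↦10, 8↦0, 9↦4, 10↦5]  zeros at y ∈ {8}
  x = 1: [0↦1, 1↦6, 2↦10, 3↦7, 4↦2, 5↦0, 6↦6, 7↦3, 8↦7, 9↦1, 10↦1]  zeros at y ∈ {5}
  x = 2: [0↦6, 1↦2, 2↦6, 3↦1, 4↦3, 5↦6, 6↦4, 7↦2, 8↦5, 9↦7, 10↦2]  zeros at y ∈ ∅
  x = 3: [0↦2, 1↦7, 2↦7, 3↦7, 4↦1, 5↦5, 6↦2, 7↦8, 8↦6, 9↦1, 10↦9]  zeros at y ∈ ∅
  x = 4: [0↦1, 1↦0, 2↦3, 3↦4, 4↦8, 5↦9, 6↦1, 7↦0, 8↦0, 9↦6, 10↦1]  zeros at y ∈ {1, 7, 8}
  x = 5: [0↦4, 1↦4, 2↦6, 3↦4, 4↦3, 5↦8, 6↦2, 7↦1, 8↦10, 9↦1, 10↦1]  zeros at y ∈ ∅
  x = 6: [0↦1, 1↦9, 2↦6, 3↦8, 4↦9, 5↦3, 6↦6, 7↦1, 8↦4, 9↦9, 10↦10]  zeros at y ∈ ∅
  x = 7: [0↦4, 1↦5, 2↦4, 3↦6, 4↦5, 5↦6, 6↦3, 7↦1, 8↦5, 9↦9, 10↦7]  zeros at y ∈ ∅
  x = 8: [0↦3, 1↦4, 2↦1, 3↦10, 4↦3, 5↦7, 6↦5, 7↦2, 8↦3, 9↦2, 10↦4]  zeros at y ∈ ∅
  x = 9: [0↦10, 1↦7, 2↦9, 3↦10, 4↦4, 5↦7, 6↦2, 7↦5, 8↦10, 9↦0, 10↦2]  zeros at y ∈ {9}
  x = 10: [0↦4, 1↦4, 2↦7, 3↦7, 4↦9, 5↦7, 6↦6, 7↦0, 8↦5, 9↦4, 10↦2]  zeros at y ∈ {7}
Collecting zeros: affine points = {(0, 8), (1, 5), (4, 1), (4, 7), (4, 8), (9, 9), (10, 7)}.
Total count |C(F_11)_aff| = 7.


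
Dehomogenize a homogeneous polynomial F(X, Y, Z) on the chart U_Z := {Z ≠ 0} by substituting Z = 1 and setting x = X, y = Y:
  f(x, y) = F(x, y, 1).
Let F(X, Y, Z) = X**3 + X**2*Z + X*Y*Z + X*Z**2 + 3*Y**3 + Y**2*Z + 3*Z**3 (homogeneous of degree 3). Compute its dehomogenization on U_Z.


f(x, y) = x**3 + x**2 + x*y + x + 3*y**3 + y**2 + 3

On U_Z we set Z = 1. Each monomial c·X^i·Y^j·Z^k in F becomes c·x^i·y^j·1^k = c·x^i·y^j.
Substituting Z = 1: F(X, Y, 1) = x**3 + x**2 + x*y + x + 3*y**3 + y**2 + 3.
Note: deg(f) ≤ deg(F) = 3; strict inequality happens when F is divisible by Z (lost terms).


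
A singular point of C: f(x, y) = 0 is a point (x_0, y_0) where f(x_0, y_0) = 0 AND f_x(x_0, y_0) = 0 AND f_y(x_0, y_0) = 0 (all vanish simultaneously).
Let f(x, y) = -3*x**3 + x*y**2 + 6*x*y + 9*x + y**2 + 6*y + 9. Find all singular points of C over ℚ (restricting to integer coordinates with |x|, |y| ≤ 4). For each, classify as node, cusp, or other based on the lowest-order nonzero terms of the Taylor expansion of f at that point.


Singular points: {(0, -3)}; classification: cusp.

Compute partial derivatives:
  f_x = -9*x**2 + y**2 + 6*y + 9.
  f_y = 2*x*y + 6*x + 2*y + 6.
Scan x_0 ∈ {−4, ..., 4}. For each x_0, f_y(x_0, y) is a polynomial in y; find its integer roots y ∈ {−4, ..., 4}, then test f_x and f at those candidates.
  x = -4: f_y(-4, y) = -6*y - 18; vanishes at y ∈ {-3}. (-4, -3): f_x = -144 ≠ 0.
  x = -3: f_y(-3, y) = -4*y - 12; vanishes at y ∈ {-3}. (-3, -3): f_x = -81 ≠ 0.
  x = -2: f_y(-2, y) = -2*y - 6; vanishes at y ∈ {-3}. (-2, -3): f_x = -36 ≠ 0.
  x = -1: f_y(-1, y) = 0; vanishes at y ∈ {-4, -3, -2, -1, 0, 1, 2, 3, 4}. (-1, -4): f_x = -8 ≠ 0; (-1, -3): f_x = -9 ≠ 0; (-1, -2): f_x = -8 ≠ 0; (-1, -1): f_x = -5 ≠ 0; (-1, 0): f_x = 0 but f = 3 ≠ 0; (-1, 1): f_x = 7 ≠ 0; (-1, 2): f_x = 16 ≠ 0; (-1, 3): f_x = 27 ≠ 0; (-1, 4): f_x = 40 ≠ 0.
  x = 0: f_y(0, y) = 2*y + 6; vanishes at y ∈ {-3}. (0, -3): f_x = 0, f = 0 — SINGULAR.
  x = 1: f_y(1, y) = 4*y + 12; vanishes at y ∈ {-3}. (1, -3): f_x = -9 ≠ 0.
  x = 2: f_y(2, y) = 6*y + 18; vanishes at y ∈ {-3}. (2, -3): f_x = -36 ≠ 0.
  x = 3: f_y(3, y) = 8*y + 24; vanishes at y ∈ {-3}. (3, -3): f_x = -81 ≠ 0.
  x = 4: f_y(4, y) = 10*y + 30; vanishes at y ∈ {-3}. (4, -3): f_x = -144 ≠ 0.
Only singular point on the grid: (0, -3).
Classify: substitute x = 0 + u, y = -3 + v and expand: f = -3*u**3 + u*v**2 + v**2.
No constant or linear terms (consistent with a singular point). Quadratic part: v**2. Cubic part: -3*u**3 + u*v**2.
The quadratic part v**2 is a perfect square, so there is a single (double) tangent line v = 0, i.e. y = -3. Restricting the cubic part to that line (v = 0) leaves -3*u**3 ≠ 0, so f is not divisible by v and the branch is v² ≈ 3*u**3 to lowest order — this is a cusp.
Classification: cusp.


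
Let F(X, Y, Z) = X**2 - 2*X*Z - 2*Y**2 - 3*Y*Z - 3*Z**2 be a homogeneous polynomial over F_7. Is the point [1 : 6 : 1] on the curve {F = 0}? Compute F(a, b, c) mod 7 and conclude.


F(1,6,1) ≡ 4 (mod 7); P is NOT on the curve.

Evaluate F(1, 6, 1) term-by-term (mod 7).
  X**2 ↦ 1·1·1·1 = 1
  -2*X*Z ↦ -2·1·1·1 = -2
  -2*Y**2 ↦ -2·1·36·1 = -72
  -3*Y*Z ↦ -3·1·6·1 = -18
  -3*Z**2 ↦ -3·1·1·1 = -3
Sum: F(1, 6, 1) = (1) + (-2) + (-72) + (-18) + (-3) = -94.
Reducing mod 7: -94 ≡ 4 (mod 7).
Since F(a, b, c) ≡ 4 ≠ 0 (mod 7), P does NOT lie on the curve.


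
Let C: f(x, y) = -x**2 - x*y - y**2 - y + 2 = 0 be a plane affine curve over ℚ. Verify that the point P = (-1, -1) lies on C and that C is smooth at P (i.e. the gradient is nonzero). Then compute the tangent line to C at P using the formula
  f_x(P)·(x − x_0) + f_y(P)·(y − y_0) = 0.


Tangent line at P: 3*x + 2*y + 5 = 0.

Step 1: f(-1, -1) = 0, so P lies on C.
Step 2: partial derivatives
  f_x(x, y) = -2*x - y, f_y(x, y) = -x - 2*y - 1.
  f_x(P) = 3, f_y(P) = 2 (gradient nonzero, so P is smooth).
Step 3: tangent line at P: 3·(x − -1) + 2·(y − -1) = 0.
Expanding: 3*x + 2*y + 5 = 0.


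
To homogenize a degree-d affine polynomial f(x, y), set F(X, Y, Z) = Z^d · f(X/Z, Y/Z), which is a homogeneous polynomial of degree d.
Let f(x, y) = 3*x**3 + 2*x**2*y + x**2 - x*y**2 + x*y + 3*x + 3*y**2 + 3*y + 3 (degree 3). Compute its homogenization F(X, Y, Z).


F(X, Y, Z) = 3*X**3 + 2*X**2*Y + X**2*Z - X*Y**2 + X*Y*Z + 3*X*Z**2 + 3*Y**2*Z + 3*Y*Z**2 + 3*Z**3

deg(f) = 3.
Substitute x = X/Z, y = Y/Z into f, then multiply by Z^3.
  monomial 3·x^3·y^0 ↦ 3·X^3·Y^0·Z^0.
  monomial 2·x^2·y^1 ↦ 2·X^2·Y^1·Z^0.
  monomial 1·x^2·y^0 ↦ 1·X^2·Y^0·Z^1.
  monomial -1·x^1·y^2 ↦ -1·X^1·Y^2·Z^0.
  monomial 1·x^1·y^1 ↦ 1·X^1·Y^1·Z^1.
  monomial 3·x^1·y^0 ↦ 3·X^1·Y^0·Z^2.
  monomial 3·x^0·y^2 ↦ 3·X^0·Y^2·Z^1.
  monomial 3·x^0·y^1 ↦ 3·X^0·Y^1·Z^2.
  monomial 3·x^0·y^0 ↦ 3·X^0·Y^0·Z^3.
Collecting: F(X, Y, Z) = 3*X**3 + 2*X**2*Y + X**2*Z - X*Y**2 + X*Y*Z + 3*X*Z**2 + 3*Y**2*Z + 3*Y*Z**2 + 3*Z**3.


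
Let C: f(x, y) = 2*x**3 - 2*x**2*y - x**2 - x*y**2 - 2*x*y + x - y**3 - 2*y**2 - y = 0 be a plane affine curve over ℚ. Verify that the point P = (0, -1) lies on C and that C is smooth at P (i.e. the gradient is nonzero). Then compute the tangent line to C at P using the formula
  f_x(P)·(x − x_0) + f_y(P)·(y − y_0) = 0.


Tangent line at P: 2*x = 0.

Step 1: f(0, -1) = 0, so P lies on C.
Step 2: partial derivatives
  f_x(x, y) = 6*x**2 - 4*x*y - 2*x - y**2 - 2*y + 1, f_y(x, y) = -2*x**2 - 2*x*y - 2*x - 3*y**2 - 4*y - 1.
  f_x(P) = 2, f_y(P) = 0 (gradient nonzero, so P is smooth).
Step 3: tangent line at P: 2·(x − 0) + 0·(y − -1) = 0.
Expanding: 2*x = 0.


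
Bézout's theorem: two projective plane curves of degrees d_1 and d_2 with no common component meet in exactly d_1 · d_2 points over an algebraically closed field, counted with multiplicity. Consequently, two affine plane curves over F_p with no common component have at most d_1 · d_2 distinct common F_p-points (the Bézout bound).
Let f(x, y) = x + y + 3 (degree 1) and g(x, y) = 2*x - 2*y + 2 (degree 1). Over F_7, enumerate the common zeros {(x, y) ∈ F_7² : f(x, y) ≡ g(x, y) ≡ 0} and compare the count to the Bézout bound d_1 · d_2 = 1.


Common zeros: {(5, 6)}; count = 1; Bézout bound = 1.

deg(f) = 1, deg(g) = 1, so Bézout bound = 1.
Scan x ∈ F_7. For each x, list the y ∈ F_7 with f(x, y) ≡ 0 and those with g(x, y) ≡ 0 (mod 7); the common zeros in that column are the intersection.
  x = 0: f ≡ 0 at y ∈ {4}; g ≡ 0 at y ∈ {1}; common: ∅.
  x = 1: f ≡ 0 at y ∈ {3}; g ≡ 0 at y ∈ {2}; common: ∅.
  x = 2: f ≡ 0 at y ∈ {2}; g ≡ 0 at y ∈ {3}; common: ∅.
  x = 3: f ≡ 0 at y ∈ {1}; g ≡ 0 at y ∈ {4}; common: ∅.
  x = 4: f ≡ 0 at y ∈ {0}; g ≡ 0 at y ∈ {5}; common: ∅.
  x = 5: f ≡ 0 at y ∈ {6}; g ≡ 0 at y ∈ {6}; common: {6}.
  x = 6: f ≡ 0 at y ∈ {5}; g ≡ 0 at y ∈ {0}; common: ∅.
Collecting: common zeros = {(5, 6)}, so the count is 1.
Comparison with the Bézout bound: 1 ≤ 1 = deg(f)·deg(g), as expected for curves with no common component (the bound is attained).


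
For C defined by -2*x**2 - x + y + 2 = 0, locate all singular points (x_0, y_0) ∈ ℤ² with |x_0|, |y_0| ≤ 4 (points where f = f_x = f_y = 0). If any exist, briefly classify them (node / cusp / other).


No singular points in the scanned grid; C is smooth there.

Compute partial derivatives:
  f_x = -4*x - 1.
  f_y = 1.
f_y = 1 is a nonzero constant, so f_y never vanishes: no point (x, y) can satisfy f = f_x = f_y = 0. In particular no (x, y) ∈ {−4, ..., 4}² is singular; the curve is smooth.


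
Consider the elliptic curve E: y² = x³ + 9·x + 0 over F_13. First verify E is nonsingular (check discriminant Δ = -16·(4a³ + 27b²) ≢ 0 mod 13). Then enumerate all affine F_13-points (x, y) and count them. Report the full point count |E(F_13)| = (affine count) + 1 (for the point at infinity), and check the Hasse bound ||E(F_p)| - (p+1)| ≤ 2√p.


Affine points = {(0, 0), (1, 6), (1, 7), (2, 0), (4, 3), (4, 10), (5, 1), (5, 12), (6, 6), (6, 7), (7, 4), (7, 9), (8, 5), (8, 8), (9, 2), (9, 11), (11, 0), (12, 4), (12, 9)}; affine count = 19; |E(F_13)| = 20.

Discriminant check: Δ ∝ 4a³ + 27b² = 4·9³ + 27·0² = 4·729 + 27·0 ≡ 4 (mod 13). Nonzero ⇒ E is nonsingular.
For each x ∈ F_13, compute rhs = x³ + 9·x + 0 mod 13, then count y ∈ F_13 with y² ≡ rhs.
  x = 0: rhs = 0, matching y values: 0 (1 points).
  x = 1: rhs = 10, matching y values: 6, 7 (2 points).
  x = 2: rhs = 0, matching y values: 0 (1 points).
  x = 3: rhs = 2, matching y values: none (0 points).
  x = 4: rhs = 9, matching y values: 3, 10 (2 points).
  x = 5: rhs = 1, matching y values: 1, 12 (2 points).
  x = 6: rhs = 10, matching y values: 6, 7 (2 points).
  x = 7: rhs = 3, matching y values: 4, 9 (2 points).
  x = 8: rhs = 12, matching y values: 5, 8 (2 points).
  x = 9: rhs = 4, matching y values: 2, 11 (2 points).
  x = 10: rhs = 11, matching y values: none (0 points).
  x = 11: rhs = 0, matching y values: 0 (1 points).
  x = 12: rhs = 3, matching y values: 4, 9 (2 points).
Total affine count: 19.
Full point count |E(F_13)| = 19 + 1 = 20.
Hasse bound: |20 − (13+1)| = |6| = 6 ≤ 2√13 ≈ 7.2111 ✓.


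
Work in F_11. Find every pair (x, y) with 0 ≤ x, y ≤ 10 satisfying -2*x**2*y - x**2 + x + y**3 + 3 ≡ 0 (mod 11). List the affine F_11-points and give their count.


Affine F_11-points: {(0, 2), (2, 4), (3, 4), (4, 5), (4, 7), (4, 10), (5, 1), (6, 10), (8, 6), (9, 2), (9, 3), (9, 6), (10, 1), (10, 3), (10, 7)}; count = 15.

For each of the 121 pairs (x, y) ∈ F_11², evaluate f(x, y) mod 11. Record the zeros.
  x = 0: [0↦3, 1↦4, 2↦0, 3↦8, 4↦1, 5↦7, 6↦10, 7↦5, 8↦9, 9↦6, 10↦2]  zeros at y ∈ {2}
  x = 1: [0↦3, 1↦2, 2↦7, 3↦2, 4↦4, 5↦8, 6↦9, 7↦2, 8↦4, 9↦10, 10↦4]  zeros at y ∈ ∅
  x = 2: [0↦1, 1↦5, 2↦4, 3↦4, 4↦0, 5↦9, 6↦4, 7↦2, 8↦9, 9↦9, 10↦8]  zeros at y ∈ {4}
  x = 3: [0↦8, 1↦2, 2↦2, 3↦3, 4↦0, 5↦10, 6↦6, 7↦5, 8↦2, 9↦3, 10↦3]  zeros at y ∈ {4}
  x = 4: [0↦2, 1↦4, 2↦1, 3↦10, 4↦4, 5↦0, 6↦4, 7↦0, 8↦5, 9↦3, 10↦0]  zeros at y ∈ {5, 7, 10}
  x = 5: [0↦5, 1↦0, 2↦1, 3↦3, 4↦1, 5↦1, 6↦9, 7↦9, 8↦7, 9↦9, 10↦10]  zeros at y ∈ {1}
  x = 6: [0↦6, 1↦1, 2↦2, 3↦4, 4↦2, 5↦2, 6↦10, 7↦10, 8↦8, 9↦10, 10↦0]  zeros at y ∈ {10}
  x = 7: [0↦5, 1↦7, 2↦4, 3↦2, 4↦7, 5↦3, 6↦7, 7↦3, 8↦8, 9↦6, 10↦3]  zeros at y ∈ ∅
  x = 8: [0↦2, 1↦7, 2↦7, 3↦8, 4↦5, 5↦4, 6↦0, 7↦10, 8↦7, 9↦8, 10↦8]  zeros at y ∈ {6}
  x = 9: [0↦8, 1↦1, 2↦0, 3↦0, 4↦7, 5↦5, 6↦0, 7↦9, 8↦5, 9↦5, 10↦4]  zeros at y ∈ {2, 3, 6}
  x = 10: [0↦1, 1↦0, 2↦5, 3↦0, 4↦2, 5↦6, 6↦7, 7↦0, 8↦2, 9↦8, 10↦2]  zeros at y ∈ {1, 3, 7}
Collecting zeros: affine points = {(0, 2), (2, 4), (3, 4), (4, 5), (4, 7), (4, 10), (5, 1), (6, 10), (8, 6), (9, 2), (9, 3), (9, 6), (10, 1), (10, 3), (10, 7)}.
Total count |C(F_11)_aff| = 15.


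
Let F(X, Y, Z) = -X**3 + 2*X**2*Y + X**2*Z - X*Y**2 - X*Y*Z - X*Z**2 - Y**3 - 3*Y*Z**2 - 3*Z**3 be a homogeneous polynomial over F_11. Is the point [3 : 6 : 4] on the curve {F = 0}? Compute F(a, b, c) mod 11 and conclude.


F(3,6,4) ≡ 7 (mod 11); P is NOT on the curve.

Evaluate F(3, 6, 4) term-by-term (mod 11).
  -X**3 ↦ -1·27·1·1 = -27
  2*X**2*Y ↦ 2·9·6·1 = 108
  X**2*Z ↦ 1·9·1·4 = 36
  -X*Y**2 ↦ -1·3·36·1 = -108
  -X*Y*Z ↦ -1·3·6·4 = -72
  -X*Z**2 ↦ -1·3·1·16 = -48
  -Y**3 ↦ -1·1·216·1 = -216
  -3*Y*Z**2 ↦ -3·1·6·16 = -288
  -3*Z**3 ↦ -3·1·1·64 = -192
Sum: F(3, 6, 4) = (-27) + (108) + (36) + (-108) + (-72) + (-48) + (-216) + (-288) + (-192) = -807.
Reducing mod 11: -807 ≡ 7 (mod 11).
Since F(a, b, c) ≡ 7 ≠ 0 (mod 11), P does NOT lie on the curve.


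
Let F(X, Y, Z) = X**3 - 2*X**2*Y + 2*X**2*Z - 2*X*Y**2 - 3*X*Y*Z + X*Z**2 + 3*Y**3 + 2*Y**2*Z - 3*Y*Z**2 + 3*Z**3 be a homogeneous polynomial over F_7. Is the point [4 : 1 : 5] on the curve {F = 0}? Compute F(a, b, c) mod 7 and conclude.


F(4,1,5) ≡ 5 (mod 7); P is NOT on the curve.

Evaluate F(4, 1, 5) term-by-term (mod 7).
  X**3 ↦ 1·64·1·1 = 64
  -2*X**2*Y ↦ -2·16·1·1 = -32
  2*X**2*Z ↦ 2·16·1·5 = 160
  -2*X*Y**2 ↦ -2·4·1·1 = -8
  -3*X*Y*Z ↦ -3·4·1·5 = -60
  X*Z**2 ↦ 1·4·1·25 = 100
  3*Y**3 ↦ 3·1·1·1 = 3
  2*Y**2*Z ↦ 2·1·1·5 = 10
  -3*Y*Z**2 ↦ -3·1·1·25 = -75
  3*Z**3 ↦ 3·1·1·125 = 375
Sum: F(4, 1, 5) = (64) + (-32) + (160) + (-8) + (-60) + (100) + (3) + (10) + (-75) + (375) = 537.
Reducing mod 7: 537 ≡ 5 (mod 7).
Since F(a, b, c) ≡ 5 ≠ 0 (mod 7), P does NOT lie on the curve.


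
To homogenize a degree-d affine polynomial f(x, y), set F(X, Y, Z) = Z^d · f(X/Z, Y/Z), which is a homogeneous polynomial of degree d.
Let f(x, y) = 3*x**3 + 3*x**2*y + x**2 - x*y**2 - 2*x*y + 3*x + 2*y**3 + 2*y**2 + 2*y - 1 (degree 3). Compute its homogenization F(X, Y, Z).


F(X, Y, Z) = 3*X**3 + 3*X**2*Y + X**2*Z - X*Y**2 - 2*X*Y*Z + 3*X*Z**2 + 2*Y**3 + 2*Y**2*Z + 2*Y*Z**2 - Z**3

deg(f) = 3.
Substitute x = X/Z, y = Y/Z into f, then multiply by Z^3.
  monomial 3·x^3·y^0 ↦ 3·X^3·Y^0·Z^0.
  monomial 3·x^2·y^1 ↦ 3·X^2·Y^1·Z^0.
  monomial 1·x^2·y^0 ↦ 1·X^2·Y^0·Z^1.
  monomial -1·x^1·y^2 ↦ -1·X^1·Y^2·Z^0.
  monomial -2·x^1·y^1 ↦ -2·X^1·Y^1·Z^1.
  monomial 3·x^1·y^0 ↦ 3·X^1·Y^0·Z^2.
  monomial 2·x^0·y^3 ↦ 2·X^0·Y^3·Z^0.
  monomial 2·x^0·y^2 ↦ 2·X^0·Y^2·Z^1.
  monomial 2·x^0·y^1 ↦ 2·X^0·Y^1·Z^2.
  monomial -1·x^0·y^0 ↦ -1·X^0·Y^0·Z^3.
Collecting: F(X, Y, Z) = 3*X**3 + 3*X**2*Y + X**2*Z - X*Y**2 - 2*X*Y*Z + 3*X*Z**2 + 2*Y**3 + 2*Y**2*Z + 2*Y*Z**2 - Z**3.


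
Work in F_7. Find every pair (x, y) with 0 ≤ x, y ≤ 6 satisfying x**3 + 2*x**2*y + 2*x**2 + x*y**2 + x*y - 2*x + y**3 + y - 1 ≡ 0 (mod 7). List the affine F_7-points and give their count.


Affine F_7-points: {(1, 0), (2, 2), (3, 4), (4, 5), (5, 4), (5, 6), (6, 5)}; count = 7.

For each of the 49 pairs (x, y) ∈ F_7², evaluate f(x, y) mod 7. Record the zeros.
  x = 0: [0↦6, 1↦1, 2↦2, 3↦1, 4↦4, 5↦3, 6↦4]  zeros at y ∈ ∅
  x = 1: [0↦0, 1↦6, 2↦6, 3↦6, 4↦5, 5↦2, 6↦3]  zeros at y ∈ {0}
  x = 2: [0↦4, 1↦4, 2↦0, 3↦5, 4↦4, 5↦3, 6↦1]  zeros at y ∈ {2}
  x = 3: [0↦3, 1↦1, 2↦4, 3↦4, 4↦0, 5↦5, 6↦4]  zeros at y ∈ {4}
  x = 4: [0↦3, 1↦3, 2↦3, 3↦2, 4↦6, 5↦0, 6↦4]  zeros at y ∈ {5}
  x = 5: [0↦3, 1↦2, 2↦3, 3↦5, 4↦0, 5↦1, 6↦0]  zeros at y ∈ {4, 6}
  x = 6: [0↦2, 1↦4, 2↦3, 3↦5, 4↦2, 5↦0, 6↦5]  zeros at y ∈ {5}
Collecting zeros: affine points = {(1, 0), (2, 2), (3, 4), (4, 5), (5, 4), (5, 6), (6, 5)}.
Total count |C(F_7)_aff| = 7.


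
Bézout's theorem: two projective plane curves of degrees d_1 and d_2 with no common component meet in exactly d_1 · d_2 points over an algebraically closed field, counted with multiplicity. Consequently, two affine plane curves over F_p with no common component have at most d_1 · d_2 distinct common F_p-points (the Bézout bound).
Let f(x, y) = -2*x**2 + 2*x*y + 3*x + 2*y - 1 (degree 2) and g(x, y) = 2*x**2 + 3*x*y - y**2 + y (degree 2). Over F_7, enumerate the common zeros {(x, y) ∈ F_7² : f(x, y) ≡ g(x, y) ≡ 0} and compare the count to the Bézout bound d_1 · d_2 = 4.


Common zeros: ∅; count = 0; Bézout bound = 4.

deg(f) = 2, deg(g) = 2, so Bézout bound = 4.
Scan x ∈ F_7. For each x, list the y ∈ F_7 with f(x, y) ≡ 0 and those with g(x, y) ≡ 0 (mod 7); the common zeros in that column are the intersection.
  x = 0: f ≡ 0 at y ∈ {4}; g ≡ 0 at y ∈ {0, 1}; common: ∅.
  x = 1: f ≡ 0 at y ∈ {0}; g ≡ 0 at y ∈ ∅; common: ∅.
  x = 2: f ≡ 0 at y ∈ {4}; g ≡ 0 at y ∈ {1, 6}; common: ∅.
  x = 3: f ≡ 0 at y ∈ {3}; g ≡ 0 at y ∈ {4, 6}; common: ∅.
  x = 4: f ≡ 0 at y ∈ {0}; g ≡ 0 at y ∈ ∅; common: ∅.
  x = 5: f ≡ 0 at y ∈ {3}; g ≡ 0 at y ∈ {4, 5}; common: ∅.
  x = 6: f ≡ 0 at y ∈ ∅; g ≡ 0 at y ∈ ∅; common: ∅.
Collecting: common zeros = ∅, so the count is 0.
Comparison with the Bézout bound: 0 ≤ 4 = deg(f)·deg(g), as expected for curves with no common component (the affine F_7-count falls short of the bound because intersections may lie at infinity, over extension fields, or carry multiplicity).


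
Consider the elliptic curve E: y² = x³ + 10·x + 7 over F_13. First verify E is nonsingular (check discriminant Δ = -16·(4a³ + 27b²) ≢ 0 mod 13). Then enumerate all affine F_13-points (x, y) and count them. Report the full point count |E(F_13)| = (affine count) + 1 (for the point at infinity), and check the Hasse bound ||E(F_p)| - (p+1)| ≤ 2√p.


Affine points = {(2, 3), (2, 10), (3, 5), (3, 8), (5, 0), (6, 6), (6, 7), (7, 2), (7, 11), (8, 1), (8, 12), (12, 3), (12, 10)}; affine count = 13; |E(F_13)| = 14.

Discriminant check: Δ ∝ 4a³ + 27b² = 4·10³ + 27·7² = 4·1000 + 27·49 ≡ 6 (mod 13). Nonzero ⇒ E is nonsingular.
For each x ∈ F_13, compute rhs = x³ + 10·x + 7 mod 13, then count y ∈ F_13 with y² ≡ rhs.
  x = 0: rhs = 7, matching y values: none (0 points).
  x = 1: rhs = 5, matching y values: none (0 points).
  x = 2: rhs = 9, matching y values: 3, 10 (2 points).
  x = 3: rhs = 12, matching y values: 5, 8 (2 points).
  x = 4: rhs = 7, matching y values: none (0 points).
  x = 5: rhs = 0, matching y values: 0 (1 points).
  x = 6: rhs = 10, matching y values: 6, 7 (2 points).
  x = 7: rhs = 4, matching y values: 2, 11 (2 points).
  x = 8: rhs = 1, matching y values: 1, 12 (2 points).
  x = 9: rhs = 7, matching y values: none (0 points).
  x = 10: rhs = 2, matching y values: none (0 points).
  x = 11: rhs = 5, matching y values: none (0 points).
  x = 12: rhs = 9, matching y values: 3, 10 (2 points).
Total affine count: 13.
Full point count |E(F_13)| = 13 + 1 = 14.
Hasse bound: |14 − (13+1)| = |0| = 0 ≤ 2√13 ≈ 7.2111 ✓.


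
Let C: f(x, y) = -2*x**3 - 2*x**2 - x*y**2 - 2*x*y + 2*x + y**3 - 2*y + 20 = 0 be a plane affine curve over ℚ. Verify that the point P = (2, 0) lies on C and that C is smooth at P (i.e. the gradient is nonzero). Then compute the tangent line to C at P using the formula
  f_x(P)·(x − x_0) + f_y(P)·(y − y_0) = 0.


Tangent line at P: -30*x - 6*y + 60 = 0.

Step 1: f(2, 0) = 0, so P lies on C.
Step 2: partial derivatives
  f_x(x, y) = -6*x**2 - 4*x - y**2 - 2*y + 2, f_y(x, y) = -2*x*y - 2*x + 3*y**2 - 2.
  f_x(P) = -30, f_y(P) = -6 (gradient nonzero, so P is smooth).
Step 3: tangent line at P: -30·(x − 2) + -6·(y − 0) = 0.
Expanding: -30*x - 6*y + 60 = 0.


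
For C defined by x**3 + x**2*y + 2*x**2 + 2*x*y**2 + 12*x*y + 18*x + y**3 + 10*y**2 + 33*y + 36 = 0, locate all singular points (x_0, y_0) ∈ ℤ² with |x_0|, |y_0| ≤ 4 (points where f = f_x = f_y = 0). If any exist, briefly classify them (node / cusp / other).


Singular points: {(0, -3)}; classification: node.

Compute partial derivatives:
  f_x = 3*x**2 + 2*x*y + 4*x + 2*y**2 + 12*y + 18.
  f_y = x**2 + 4*x*y + 12*x + 3*y**2 + 20*y + 33.
Scan x_0 ∈ {−4, ..., 4}. For each x_0, f_y(x_0, y) is a polynomial in y; find its integer roots y ∈ {−4, ..., 4}, then test f_x and f at those candidates.
  x = -4: f_y(-4, y) = 3*y**2 + 4*y + 1; vanishes at y ∈ {-1}. (-4, -1): f_x = 48 ≠ 0.
  x = -3: f_y(-3, y) = 3*y**2 + 8*y + 6; no integer root y with |y| ≤ 4.
  x = -2: f_y(-2, y) = 3*y**2 + 12*y + 13; no integer root y with |y| ≤ 4.
  x = -1: f_y(-1, y) = 3*y**2 + 16*y + 22; no integer root y with |y| ≤ 4.
  x = 0: f_y(0, y) = 3*y**2 + 20*y + 33; vanishes at y ∈ {-3}. (0, -3): f_x = 0, f = 0 — SINGULAR.
  x = 1: f_y(1, y) = 3*y**2 + 24*y + 46; no integer root y with |y| ≤ 4.
  x = 2: f_y(2, y) = 3*y**2 + 28*y + 61; no integer root y with |y| ≤ 4.
  x = 3: f_y(3, y) = 3*y**2 + 32*y + 78; no integer root y with |y| ≤ 4.
  x = 4: f_y(4, y) = 3*y**2 + 36*y + 97; no integer root y with |y| ≤ 4.
Only singular point on the grid: (0, -3).
Classify: substitute x = 0 + u, y = -3 + v and expand: f = u**3 + u**2*v - u**2 + 2*u*v**2 + v**3 + v**2.
No constant or linear terms (consistent with a singular point). Quadratic part: -u**2 + v**2. Cubic part: u**3 + u**2*v + 2*u*v**2 + v**3.
The quadratic part v**2 - u**2 = (v − u)(v + u) splits into two distinct linear factors, so there are two distinct tangent lines y − -3 = ±(x − 0) — this is a node (ordinary double point).
Classification: node.


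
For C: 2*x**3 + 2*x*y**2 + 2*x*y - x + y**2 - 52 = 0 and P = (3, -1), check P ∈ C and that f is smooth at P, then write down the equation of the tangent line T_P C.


Tangent line at P: 53*x - 8*y - 167 = 0.

Step 1: f(3, -1) = 0, so P lies on C.
Step 2: partial derivatives
  f_x(x, y) = 6*x**2 + 2*y**2 + 2*y - 1, f_y(x, y) = 4*x*y + 2*x + 2*y.
  f_x(P) = 53, f_y(P) = -8 (gradient nonzero, so P is smooth).
Step 3: tangent line at P: 53·(x − 3) + -8·(y − -1) = 0.
Expanding: 53*x - 8*y - 167 = 0.


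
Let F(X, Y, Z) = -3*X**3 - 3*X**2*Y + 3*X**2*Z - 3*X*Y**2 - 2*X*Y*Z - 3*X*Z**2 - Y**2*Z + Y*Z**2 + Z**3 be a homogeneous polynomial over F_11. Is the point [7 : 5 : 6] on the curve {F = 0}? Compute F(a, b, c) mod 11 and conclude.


F(7,5,6) ≡ 6 (mod 11); P is NOT on the curve.

Evaluate F(7, 5, 6) term-by-term (mod 11).
  -3*X**3 ↦ -3·343·1·1 = -1029
  -3*X**2*Y ↦ -3·49·5·1 = -735
  3*X**2*Z ↦ 3·49·1·6 = 882
  -3*X*Y**2 ↦ -3·7·25·1 = -525
  -2*X*Y*Z ↦ -2·7·5·6 = -420
  -3*X*Z**2 ↦ -3·7·1·36 = -756
  -Y**2*Z ↦ -1·1·25·6 = -150
  Y*Z**2 ↦ 1·1·5·36 = 180
  Z**3 ↦ 1·1·1·216 = 216
Sum: F(7, 5, 6) = (-1029) + (-735) + (882) + (-525) + (-420) + (-756) + (-150) + (180) + (216) = -2337.
Reducing mod 11: -2337 ≡ 6 (mod 11).
Since F(a, b, c) ≡ 6 ≠ 0 (mod 11), P does NOT lie on the curve.


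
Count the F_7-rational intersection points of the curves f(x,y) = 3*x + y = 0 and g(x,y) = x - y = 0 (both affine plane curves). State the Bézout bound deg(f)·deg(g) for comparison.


Common zeros: {(0, 0)}; count = 1; Bézout bound = 1.

deg(f) = 1, deg(g) = 1, so Bézout bound = 1.
Scan x ∈ F_7. For each x, list the y ∈ F_7 with f(x, y) ≡ 0 and those with g(x, y) ≡ 0 (mod 7); the common zeros in that column are the intersection.
  x = 0: f ≡ 0 at y ∈ {0}; g ≡ 0 at y ∈ {0}; common: {0}.
  x = 1: f ≡ 0 at y ∈ {4}; g ≡ 0 at y ∈ {1}; common: ∅.
  x = 2: f ≡ 0 at y ∈ {1}; g ≡ 0 at y ∈ {2}; common: ∅.
  x = 3: f ≡ 0 at y ∈ {5}; g ≡ 0 at y ∈ {3}; common: ∅.
  x = 4: f ≡ 0 at y ∈ {2}; g ≡ 0 at y ∈ {4}; common: ∅.
  x = 5: f ≡ 0 at y ∈ {6}; g ≡ 0 at y ∈ {5}; common: ∅.
  x = 6: f ≡ 0 at y ∈ {3}; g ≡ 0 at y ∈ {6}; common: ∅.
Collecting: common zeros = {(0, 0)}, so the count is 1.
Comparison with the Bézout bound: 1 ≤ 1 = deg(f)·deg(g), as expected for curves with no common component (the bound is attained).


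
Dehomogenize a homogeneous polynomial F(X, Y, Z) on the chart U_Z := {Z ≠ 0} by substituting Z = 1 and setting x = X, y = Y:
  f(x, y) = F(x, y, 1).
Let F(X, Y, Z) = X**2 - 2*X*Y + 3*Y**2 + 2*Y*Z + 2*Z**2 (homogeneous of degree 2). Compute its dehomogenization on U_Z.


f(x, y) = x**2 - 2*x*y + 3*y**2 + 2*y + 2

On U_Z we set Z = 1. Each monomial c·X^i·Y^j·Z^k in F becomes c·x^i·y^j·1^k = c·x^i·y^j.
Substituting Z = 1: F(X, Y, 1) = x**2 - 2*x*y + 3*y**2 + 2*y + 2.
Note: deg(f) ≤ deg(F) = 2; strict inequality happens when F is divisible by Z (lost terms).


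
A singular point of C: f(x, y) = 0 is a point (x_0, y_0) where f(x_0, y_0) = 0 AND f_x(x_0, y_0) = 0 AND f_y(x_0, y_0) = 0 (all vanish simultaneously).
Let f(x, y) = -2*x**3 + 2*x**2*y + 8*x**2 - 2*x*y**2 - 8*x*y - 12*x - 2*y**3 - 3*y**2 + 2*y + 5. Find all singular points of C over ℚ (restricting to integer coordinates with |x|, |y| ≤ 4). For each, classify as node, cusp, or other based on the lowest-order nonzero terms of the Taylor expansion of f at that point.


Singular points: {(1, -1)}; classification: cusp.

Compute partial derivatives:
  f_x = -6*x**2 + 4*x*y + 16*x - 2*y**2 - 8*y - 12.
  f_y = 2*x**2 - 4*x*y - 8*x - 6*y**2 - 6*y + 2.
Scan x_0 ∈ {−4, ..., 4}. For each x_0, f_y(x_0, y) is a polynomial in y; find its integer roots y ∈ {−4, ..., 4}, then test f_x and f at those candidates.
  x = -4: f_y(-4, y) = -6*y**2 + 10*y + 66; no integer root y with |y| ≤ 4.
  x = -3: f_y(-3, y) = -6*y**2 + 6*y + 44; no integer root y with |y| ≤ 4.
  x = -2: f_y(-2, y) = -6*y**2 + 2*y + 26; no integer root y with |y| ≤ 4.
  x = -1: f_y(-1, y) = -6*y**2 - 2*y + 12; no integer root y with |y| ≤ 4.
  x = 0: f_y(0, y) = -6*y**2 - 6*y + 2; no integer root y with |y| ≤ 4.
  x = 1: f_y(1, y) = -6*y**2 - 10*y - 4; vanishes at y ∈ {-1}. (1, -1): f_x = 0, f = 0 — SINGULAR.
  x = 2: f_y(2, y) = -6*y**2 - 14*y - 6; no integer root y with |y| ≤ 4.
  x = 3: f_y(3, y) = -6*y**2 - 18*y - 4; no integer root y with |y| ≤ 4.
  x = 4: f_y(4, y) = -6*y**2 - 22*y + 2; no integer root y with |y| ≤ 4.
Only singular point on the grid: (1, -1).
Classify: substitute x = 1 + u, y = -1 + v and expand: f = -2*u**3 + 2*u**2*v - 2*u*v**2 - 2*v**3 + v**2.
No constant or linear terms (consistent with a singular point). Quadratic part: v**2. Cubic part: -2*u**3 + 2*u**2*v - 2*u*v**2 - 2*v**3.
The quadratic part v**2 is a perfect square, so there is a single (double) tangent line v = 0, i.e. y = -1. Restricting the cubic part to that line (v = 0) leaves -2*u**3 ≠ 0, so f is not divisible by v and the branch is v² ≈ 2*u**3 to lowest order — this is a cusp.
Classification: cusp.


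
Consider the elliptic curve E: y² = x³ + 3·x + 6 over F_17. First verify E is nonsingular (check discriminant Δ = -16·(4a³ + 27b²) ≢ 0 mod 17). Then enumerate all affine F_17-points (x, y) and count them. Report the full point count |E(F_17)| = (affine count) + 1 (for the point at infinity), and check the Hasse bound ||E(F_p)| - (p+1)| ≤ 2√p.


Affine points = {(3, 5), (3, 12), (6, 6), (6, 11), (7, 8), (7, 9), (8, 7), (8, 10), (10, 4), (10, 13), (12, 6), (12, 11), (13, 7), (13, 10), (14, 2), (14, 15), (15, 3), (15, 14), (16, 6), (16, 11)}; affine count = 20; |E(F_17)| = 21.

Discriminant check: Δ ∝ 4a³ + 27b² = 4·3³ + 27·6² = 4·27 + 27·36 ≡ 9 (mod 17). Nonzero ⇒ E is nonsingular.
For each x ∈ F_17, compute rhs = x³ + 3·x + 6 mod 17, then count y ∈ F_17 with y² ≡ rhs.
  x = 0: rhs = 6, matching y values: none (0 points).
  x = 1: rhs = 10, matching y values: none (0 points).
  x = 2: rhs = 3, matching y values: none (0 points).
  x = 3: rhs = 8, matching y values: 5, 12 (2 points).
  x = 4: rhs = 14, matching y values: none (0 points).
  x = 5: rhs = 10, matching y values: none (0 points).
  x = 6: rhs = 2, matching y values: 6, 11 (2 points).
  x = 7: rhs = 13, matching y values: 8, 9 (2 points).
  x = 8: rhs = 15, matching y values: 7, 10 (2 points).
  x = 9: rhs = 14, matching y values: none (0 points).
  x = 10: rhs = 16, matching y values: 4, 13 (2 points).
  x = 11: rhs = 10, matching y values: none (0 points).
  x = 12: rhs = 2, matching y values: 6, 11 (2 points).
  x = 13: rhs = 15, matching y values: 7, 10 (2 points).
  x = 14: rhs = 4, matching y values: 2, 15 (2 points).
  x = 15: rhs = 9, matching y values: 3, 14 (2 points).
  x = 16: rhs = 2, matching y values: 6, 11 (2 points).
Total affine count: 20.
Full point count |E(F_17)| = 20 + 1 = 21.
Hasse bound: |21 − (17+1)| = |3| = 3 ≤ 2√17 ≈ 8.2462 ✓.


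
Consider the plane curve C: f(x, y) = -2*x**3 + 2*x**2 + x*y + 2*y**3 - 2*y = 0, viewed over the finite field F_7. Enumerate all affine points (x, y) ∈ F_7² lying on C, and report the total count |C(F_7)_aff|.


Affine F_7-points: {(0, 0), (0, 1), (0, 6), (1, 0), (1, 2), (1, 5), (3, 3), (6, 2), (6, 3)}; count = 9.

For each of the 49 pairs (x, y) ∈ F_7², evaluate f(x, y) mod 7. Record the zeros.
  x = 0: [0↦0, 1↦0, 2↦5, 3↦6, 4↦1, 5↦2, 6↦0]  zeros at y ∈ {0, 1, 6}
  x = 1: [0↦0, 1↦1, 2↦0, 3↦2, 4↦5, 5↦0, 6↦6]  zeros at y ∈ {0, 2, 5}
  x = 2: [0↦6, 1↦1, 2↦1, 3↦4, 4↦1, 5↦4, 6↦4]  zeros at y ∈ ∅
  x = 3: [0↦6, 1↦2, 2↦3, 3↦0, 4↦5, 5↦2, 6↦3]  zeros at y ∈ {3}
  x = 4: [0↦2, 1↦6, 2↦1, 3↦6, 4↦5, 5↦3, 6↦5]  zeros at y ∈ ∅
  x = 5: [0↦3, 1↦1, 2↦4, 3↦3, 4↦3, 5↦2, 6↦5]  zeros at y ∈ ∅
  x = 6: [0↦4, 1↦3, 2↦0, 3↦0, 4↦1, 5↦1, 6↦5]  zeros at y ∈ {2, 3}
Collecting zeros: affine points = {(0, 0), (0, 1), (0, 6), (1, 0), (1, 2), (1, 5), (3, 3), (6, 2), (6, 3)}.
Total count |C(F_7)_aff| = 9.


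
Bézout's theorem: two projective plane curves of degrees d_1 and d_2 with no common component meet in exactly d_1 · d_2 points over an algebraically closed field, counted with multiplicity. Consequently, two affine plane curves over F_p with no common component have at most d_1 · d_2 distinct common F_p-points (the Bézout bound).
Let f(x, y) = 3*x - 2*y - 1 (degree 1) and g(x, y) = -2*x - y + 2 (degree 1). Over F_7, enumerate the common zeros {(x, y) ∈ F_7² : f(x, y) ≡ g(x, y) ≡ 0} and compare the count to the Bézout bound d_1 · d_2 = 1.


Common zeros: ∅; count = 0; Bézout bound = 1.

deg(f) = 1, deg(g) = 1, so Bézout bound = 1.
Scan x ∈ F_7. For each x, list the y ∈ F_7 with f(x, y) ≡ 0 and those with g(x, y) ≡ 0 (mod 7); the common zeros in that column are the intersection.
  x = 0: f ≡ 0 at y ∈ {3}; g ≡ 0 at y ∈ {2}; common: ∅.
  x = 1: f ≡ 0 at y ∈ {1}; g ≡ 0 at y ∈ {0}; common: ∅.
  x = 2: f ≡ 0 at y ∈ {6}; g ≡ 0 at y ∈ {5}; common: ∅.
  x = 3: f ≡ 0 at y ∈ {4}; g ≡ 0 at y ∈ {3}; common: ∅.
  x = 4: f ≡ 0 at y ∈ {2}; g ≡ 0 at y ∈ {1}; common: ∅.
  x = 5: f ≡ 0 at y ∈ {0}; g ≡ 0 at y ∈ {6}; common: ∅.
  x = 6: f ≡ 0 at y ∈ {5}; g ≡ 0 at y ∈ {4}; common: ∅.
Collecting: common zeros = ∅, so the count is 0.
Comparison with the Bézout bound: 0 ≤ 1 = deg(f)·deg(g), as expected for curves with no common component (the affine F_7-count falls short of the bound because intersections may lie at infinity, over extension fields, or carry multiplicity).


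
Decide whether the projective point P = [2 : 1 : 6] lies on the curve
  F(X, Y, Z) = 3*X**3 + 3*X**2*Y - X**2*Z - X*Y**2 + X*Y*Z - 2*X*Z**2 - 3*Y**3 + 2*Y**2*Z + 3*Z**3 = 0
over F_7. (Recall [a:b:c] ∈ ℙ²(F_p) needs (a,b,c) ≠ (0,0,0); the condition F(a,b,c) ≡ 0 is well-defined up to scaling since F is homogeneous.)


F(2,1,6) ≡ 3 (mod 7); P is NOT on the curve.

Evaluate F(2, 1, 6) term-by-term (mod 7).
  3*X**3 ↦ 3·8·1·1 = 24
  3*X**2*Y ↦ 3·4·1·1 = 12
  -X**2*Z ↦ -1·4·1·6 = -24
  -X*Y**2 ↦ -1·2·1·1 = -2
  X*Y*Z ↦ 1·2·1·6 = 12
  -2*X*Z**2 ↦ -2·2·1·36 = -144
  -3*Y**3 ↦ -3·1·1·1 = -3
  2*Y**2*Z ↦ 2·1·1·6 = 12
  3*Z**3 ↦ 3·1·1·216 = 648
Sum: F(2, 1, 6) = (24) + (12) + (-24) + (-2) + (12) + (-144) + (-3) + (12) + (648) = 535.
Reducing mod 7: 535 ≡ 3 (mod 7).
Since F(a, b, c) ≡ 3 ≠ 0 (mod 7), P does NOT lie on the curve.


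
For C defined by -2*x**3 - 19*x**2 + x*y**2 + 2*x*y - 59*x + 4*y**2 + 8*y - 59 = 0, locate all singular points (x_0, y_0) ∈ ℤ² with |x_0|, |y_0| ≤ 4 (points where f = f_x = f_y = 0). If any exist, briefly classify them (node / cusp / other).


Singular points: {(-3, -1)}; classification: node.

Compute partial derivatives:
  f_x = -6*x**2 - 38*x + y**2 + 2*y - 59.
  f_y = 2*x*y + 2*x + 8*y + 8.
Scan x_0 ∈ {−4, ..., 4}. For each x_0, f_y(x_0, y) is a polynomial in y; find its integer roots y ∈ {−4, ..., 4}, then test f_x and f at those candidates.
  x = -4: f_y(-4, y) = 0; vanishes at y ∈ {-4, -3, -2, -1, 0, 1, 2, 3, 4}. (-4, -4): f_x = 5 ≠ 0; (-4, -3): f_x = 0 but f = 1 ≠ 0; (-4, -2): f_x = -3 ≠ 0; (-4, -1): f_x = -4 ≠ 0; (-4, 0): f_x = -3 ≠ 0; (-4, 1): f_x = 0 but f = 1 ≠ 0; (-4, 2): f_x = 5 ≠ 0; (-4, 3): f_x = 12 ≠ 0; (-4, 4): f_x = 21 ≠ 0.
  x = -3: f_y(-3, y) = 2*y + 2; vanishes at y ∈ {-1}. (-3, -1): f_x = 0, f = 0 — SINGULAR.
  x = -2: f_y(-2, y) = 4*y + 4; vanishes at y ∈ {-1}. (-2, -1): f_x = -8 ≠ 0.
  x = -1: f_y(-1, y) = 6*y + 6; vanishes at y ∈ {-1}. (-1, -1): f_x = -28 ≠ 0.
  x = 0: f_y(0, y) = 8*y + 8; vanishes at y ∈ {-1}. (0, -1): f_x = -60 ≠ 0.
  x = 1: f_y(1, y) = 10*y + 10; vanishes at y ∈ {-1}. (1, -1): f_x = -104 ≠ 0.
  x = 2: f_y(2, y) = 12*y + 12; vanishes at y ∈ {-1}. (2, -1): f_x = -160 ≠ 0.
  x = 3: f_y(3, y) = 14*y + 14; vanishes at y ∈ {-1}. (3, -1): f_x = -228 ≠ 0.
  x = 4: f_y(4, y) = 16*y + 16; vanishes at y ∈ {-1}. (4, -1): f_x = -308 ≠ 0.
Only singular point on the grid: (-3, -1).
Classify: substitute x = -3 + u, y = -1 + v and expand: f = -2*u**3 - u**2 + u*v**2 + v**2.
No constant or linear terms (consistent with a singular point). Quadratic part: -u**2 + v**2. Cubic part: -2*u**3 + u*v**2.
The quadratic part v**2 - u**2 = (v − u)(v + u) splits into two distinct linear factors, so there are two distinct tangent lines y − -1 = ±(x − -3) — this is a node (ordinary double point).
Classification: node.


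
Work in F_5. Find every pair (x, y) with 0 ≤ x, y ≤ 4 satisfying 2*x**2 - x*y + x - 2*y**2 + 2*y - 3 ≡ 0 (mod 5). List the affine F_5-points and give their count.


Affine F_5-points: {(0, 3), (1, 0), (1, 3), (2, 1), (2, 4), (3, 1)}; count = 6.

For each of the 25 pairs (x, y) ∈ F_5², evaluate f(x, y) mod 5. Record the zeros.
  x = 0: [0↦2, 1↦2, 2↦3, 3↦0, 4↦3]  zeros at y ∈ {3}
  x = 1: [0↦0, 1↦4, 2↦4, 3↦0, 4↦2]  zeros at y ∈ {0, 3}
  x = 2: [0↦2, 1↦0, 2↦4, 3↦4, 4↦0]  zeros at y ∈ {1, 4}
  x = 3: [0↦3, 1↦0, 2↦3, 3↦2, 4↦2]  zeros at y ∈ {1}
  x = 4: [0↦3, 1↦4, 2↦1, 3↦4, 4↦3]  zeros at y ∈ ∅
Collecting zeros: affine points = {(0, 3), (1, 0), (1, 3), (2, 1), (2, 4), (3, 1)}.
Total count |C(F_5)_aff| = 6.


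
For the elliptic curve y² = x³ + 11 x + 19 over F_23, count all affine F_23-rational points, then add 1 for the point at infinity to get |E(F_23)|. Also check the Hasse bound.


Affine points = {(1, 10), (1, 13), (2, 7), (2, 16), (4, 9), (4, 14), (6, 5), (6, 18), (7, 5), (7, 18), (10, 5), (10, 18), (12, 4), (12, 19), (13, 6), (13, 17), (16, 6), (16, 17), (17, 6), (17, 17), (18, 0), (19, 7), (19, 16), (21, 9), (21, 14)}; affine count = 25; |E(F_23)| = 26.

Discriminant check: Δ ∝ 4a³ + 27b² = 4·11³ + 27·19² = 4·1331 + 27·361 ≡ 6 (mod 23). Nonzero ⇒ E is nonsingular.
For each x ∈ F_23, compute rhs = x³ + 11·x + 19 mod 23, then count y ∈ F_23 with y² ≡ rhs.
  x = 0: rhs = 19, matching y values: none (0 points).
  x = 1: rhs = 8, matching y values: 10, 13 (2 points).
  x = 2: rhs = 3, matching y values: 7, 16 (2 points).
  x = 3: rhs = 10, matching y values: none (0 points).
  x = 4: rhs = 12, matching y values: 9, 14 (2 points).
  x = 5: rhs = 15, matching y values: none (0 points).
  x = 6: rhs = 2, matching y values: 5, 18 (2 points).
  x = 7: rhs = 2, matching y values: 5, 18 (2 points).
  x = 8: rhs = 21, matching y values: none (0 points).
  x = 9: rhs = 19, matching y values: none (0 points).
  x = 10: rhs = 2, matching y values: 5, 18 (2 points).
  x = 11: rhs = 22, matching y values: none (0 points).
  x = 12: rhs = 16, matching y values: 4, 19 (2 points).
  x = 13: rhs = 13, matching y values: 6, 17 (2 points).
  x = 14: rhs = 19, matching y values: none (0 points).
  x = 15: rhs = 17, matching y values: none (0 points).
  x = 16: rhs = 13, matching y values: 6, 17 (2 points).
  x = 17: rhs = 13, matching y values: 6, 17 (2 points).
  x = 18: rhs = 0, matching y values: 0 (1 points).
  x = 19: rhs = 3, matching y values: 7, 16 (2 points).
  x = 20: rhs = 5, matching y values: none (0 points).
  x = 21: rhs = 12, matching y values: 9, 14 (2 points).
  x = 22: rhs = 7, matching y values: none (0 points).
Total affine count: 25.
Full point count |E(F_23)| = 25 + 1 = 26.
Hasse bound: |26 − (23+1)| = |2| = 2 ≤ 2√23 ≈ 9.5917 ✓.
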